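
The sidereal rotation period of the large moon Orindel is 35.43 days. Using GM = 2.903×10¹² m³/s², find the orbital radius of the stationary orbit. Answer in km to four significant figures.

r_sync ≈ 88330 km

T = 35.43 days = 3.061×10⁶ s.
A synchronous orbit has period T, so by Kepler's third law a = (μT²/4π²)^(1/3).
μT²/4π² = 2.903×10¹² × (3.061×10⁶)² / 39.48 = 6.891×10²³ m³.
a = 8.833×10⁷ m = 88325 km.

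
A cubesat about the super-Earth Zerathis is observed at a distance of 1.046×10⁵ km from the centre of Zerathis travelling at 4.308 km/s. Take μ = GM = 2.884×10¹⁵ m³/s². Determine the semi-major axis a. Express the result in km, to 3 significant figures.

r = 1.046×10⁸ m.
Vis-viva rearranged: 1/a = 2/r − v²/μ = 1.912×10⁻⁸ − 6.435×10⁻⁹ = 1.269×10⁻⁸ m⁻¹.
a = 7.883×10⁷ m = 78831 km.

a ≈ 78800 km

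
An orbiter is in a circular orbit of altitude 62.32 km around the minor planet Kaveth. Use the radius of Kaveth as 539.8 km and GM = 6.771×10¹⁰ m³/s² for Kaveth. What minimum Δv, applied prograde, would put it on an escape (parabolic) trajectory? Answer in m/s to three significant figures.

Δv ≈ 139 m/s

r = 539.8 + 62.32 = 602.12 km = 6.0212×10⁵ m.
Circular speed v_c = √(μ/r) = 335.3 m/s.
Escape speed v_esc = √(2μ/r) = √2 × v_c = 474.2 m/s.
Δv = v_esc − v_c = 138.9 m/s.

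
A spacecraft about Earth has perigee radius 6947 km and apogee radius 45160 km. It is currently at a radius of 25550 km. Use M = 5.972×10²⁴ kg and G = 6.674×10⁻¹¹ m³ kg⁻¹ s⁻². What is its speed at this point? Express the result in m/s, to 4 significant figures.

v ≈ 3988 m/s

μ = GM = 6.674×10⁻¹¹ × 5.972×10²⁴ = 3.986×10¹⁴ m³/s².
Semi-major axis a = (r_p + r_a)/2 = 26054 km = 2.605×10⁷ m.
Vis-viva: v² = μ(2/r − 1/a) = 3.986×10¹⁴ × (7.828×10⁻⁸ − 3.838×10⁻⁸) = 1.590×10⁷ m²/s².
v = 3988 m/s.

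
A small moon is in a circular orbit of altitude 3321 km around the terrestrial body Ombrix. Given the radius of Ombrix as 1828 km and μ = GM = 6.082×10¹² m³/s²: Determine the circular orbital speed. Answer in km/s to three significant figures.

r = 1828 + 3321 = 5149.0 km = 5.1490×10⁶ m.
For a circular orbit v = √(μ/r) = √(6.082×10¹² / 5.149×10⁶) = √(1.181×10⁶) = 1087 m/s.
That is 1.087 km/s.

v ≈ 1.09 km/s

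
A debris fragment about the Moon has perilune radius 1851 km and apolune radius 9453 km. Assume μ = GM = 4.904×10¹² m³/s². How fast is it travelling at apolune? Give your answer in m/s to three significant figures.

Semi-major axis a = (r_p + r_a)/2 = 5652.0 km = 5.652×10⁶ m.
Vis-viva: v² = μ(2/r − 1/a) = 4.904×10¹² × (2.116×10⁻⁷ − 1.769×10⁻⁷) = 1.699×10⁵ m²/s².
v = 412.2 m/s.

v ≈ 412 m/s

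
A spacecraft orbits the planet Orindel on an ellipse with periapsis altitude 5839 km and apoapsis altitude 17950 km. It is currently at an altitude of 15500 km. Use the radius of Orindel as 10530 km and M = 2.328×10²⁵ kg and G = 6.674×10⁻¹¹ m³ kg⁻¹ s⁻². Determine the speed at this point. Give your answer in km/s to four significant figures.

μ = GM = 6.674×10⁻¹¹ × 2.328×10²⁵ = 1.554×10¹⁵ m³/s².
r_p = 10530 + 5839 = 16369 km = 1.6369×10⁷ m.
r_a = 10530 + 17950 = 28480 km = 2.8480×10⁷ m.
r = 10530 + 15500 = 26030 km = 2.603×10⁷ m.
Semi-major axis a = (r_p + r_a)/2 = 22424 km = 2.242×10⁷ m.
Vis-viva: v² = μ(2/r − 1/a) = 1.554×10¹⁵ × (7.683×10⁻⁸ − 4.459×10⁻⁸) = 5.009×10⁷ m²/s².
v = 7078 m/s = 7.078 km/s.

v ≈ 7.078 km/s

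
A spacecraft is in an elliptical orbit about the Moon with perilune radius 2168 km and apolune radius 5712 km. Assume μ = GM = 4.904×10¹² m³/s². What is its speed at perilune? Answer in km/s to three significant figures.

Semi-major axis a = (r_p + r_a)/2 = 3940.0 km = 3.940×10⁶ m.
Vis-viva: v² = μ(2/r − 1/a) = 4.904×10¹² × (9.225×10⁻⁷ − 2.538×10⁻⁷) = 3.279×10⁶ m²/s².
v = 1811 m/s = 1.811 km/s.

v ≈ 1.81 km/s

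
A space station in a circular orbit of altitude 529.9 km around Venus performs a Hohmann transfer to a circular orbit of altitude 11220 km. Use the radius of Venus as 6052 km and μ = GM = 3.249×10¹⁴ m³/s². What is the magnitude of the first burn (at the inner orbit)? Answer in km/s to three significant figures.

Δv ≈ 1.43 km/s

r₁ = 6052 + 529.9 = 6581.9 km = 6.5819×10⁶ m.
r₂ = 6052 + 11220 = 17272 km = 1.7272×10⁷ m.
Transfer ellipse a_t = (r₁ + r₂)/2 = 1.193×10⁷ m.
At r₁: circular v_c1 = √(μ/r₁) = 7026 m/s; transfer-periapsis v_p = √[μ(2/r₁ − 1/a_t)] = 8455 m/s.
Δv₁ = v_p − v_c1 = 1429 m/s.
= 1.429 km/s.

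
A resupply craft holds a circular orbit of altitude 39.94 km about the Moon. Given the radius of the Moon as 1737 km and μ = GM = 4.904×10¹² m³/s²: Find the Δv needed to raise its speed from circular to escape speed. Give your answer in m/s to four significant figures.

Δv ≈ 688.1 m/s

r = 1737 + 39.94 = 1776.9 km = 1.7769×10⁶ m.
Circular speed v_c = √(μ/r) = 1661 m/s.
Escape speed v_esc = √(2μ/r) = √2 × v_c = 2349 m/s.
Δv = v_esc − v_c = 688.1 m/s.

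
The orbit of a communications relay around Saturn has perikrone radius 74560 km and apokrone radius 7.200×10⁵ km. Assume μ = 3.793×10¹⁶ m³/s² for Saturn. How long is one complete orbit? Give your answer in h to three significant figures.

Semi-major axis a = (r_p + r_a)/2 = (74560 + 7.2000×10⁵)/2 = 3.9728×10⁵ km = 3.973×10⁸ m.
By Kepler's third law T = 2π√(a³/μ) = 2π × 4.066×10⁴ = 2.555×10⁵ s.
= 70.96 h.

T ≈ 71.0 h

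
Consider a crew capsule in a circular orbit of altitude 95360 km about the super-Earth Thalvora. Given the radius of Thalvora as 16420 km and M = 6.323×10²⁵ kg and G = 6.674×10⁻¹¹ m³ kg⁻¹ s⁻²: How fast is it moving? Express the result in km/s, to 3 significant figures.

μ = GM = 6.674×10⁻¹¹ × 6.323×10²⁵ = 4.220×10¹⁵ m³/s².
r = 16420 + 95360 = 111780 km = 1.1178×10⁸ m.
For a circular orbit v = √(μ/r) = √(4.220×10¹⁵ / 1.118×10⁸) = √(3.775×10⁷) = 6144 m/s.
That is 6.144 km/s.

v ≈ 6.14 km/s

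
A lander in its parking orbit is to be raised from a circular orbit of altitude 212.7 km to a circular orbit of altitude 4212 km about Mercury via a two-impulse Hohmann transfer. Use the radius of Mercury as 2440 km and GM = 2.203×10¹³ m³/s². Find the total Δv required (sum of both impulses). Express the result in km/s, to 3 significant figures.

r₁ = 2440 + 212.7 = 2652.7 km = 2.6527×10⁶ m.
r₂ = 2440 + 4212 = 6652.0 km = 6.6520×10⁶ m.
Transfer ellipse a_t = (r₁ + r₂)/2 = 4.652×10⁶ m.
At r₁: circular v_c1 = √(μ/r₁) = 2882 m/s; transfer-periherm v_p = √[μ(2/r₁ − 1/a_t)] = 3446 m/s.
Δv₁ = v_p − v_c1 = 564.1 m/s.
At r₂: circular v_c2 = √(μ/r₂) = 1820 m/s; transfer-apoherm v_a = √[μ(2/r₂ − 1/a_t)] = 1374 m/s.
Δv₂ = v_c2 − v_a = 445.7 m/s.
Total Δv = Δv₁ + Δv₂ = 1010 m/s = 1.010 km/s.

Δv_total ≈ 1.01 km/s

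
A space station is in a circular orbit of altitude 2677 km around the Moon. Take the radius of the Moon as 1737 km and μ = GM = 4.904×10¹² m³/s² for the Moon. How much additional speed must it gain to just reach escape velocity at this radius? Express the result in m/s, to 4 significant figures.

r = 1737 + 2677 = 4414.0 km = 4.4140×10⁶ m.
Circular speed v_c = √(μ/r) = 1054 m/s.
Escape speed v_esc = √(2μ/r) = √2 × v_c = 1491 m/s.
Δv = v_esc − v_c = 436.6 m/s.

Δv ≈ 436.6 m/s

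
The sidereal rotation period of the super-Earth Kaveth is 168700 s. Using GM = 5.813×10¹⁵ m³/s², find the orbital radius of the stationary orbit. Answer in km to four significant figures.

A synchronous orbit has period T, so by Kepler's third law a = (μT²/4π²)^(1/3).
μT²/4π² = 5.813×10¹⁵ × (1.687×10⁵)² / 39.48 = 4.191×10²⁴ m³.
a = 1.612×10⁸ m = 1.6122×10⁵ km.

r_sync ≈ 1.612×10⁵ km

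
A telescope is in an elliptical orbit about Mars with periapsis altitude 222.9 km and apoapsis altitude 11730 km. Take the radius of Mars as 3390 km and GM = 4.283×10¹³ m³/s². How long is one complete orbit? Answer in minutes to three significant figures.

r_p = 3390 + 222.9 = 3612.9 km = 3.6129×10⁶ m.
r_a = 3390 + 11730 = 15120 km = 1.5120×10⁷ m.
Semi-major axis a = (r_p + r_a)/2 = (3612.9 + 15120)/2 = 9366.5 km = 9.366×10⁶ m.
By Kepler's third law T = 2π√(a³/μ) = 2π × 4.380×10³ = 2.752×10⁴ s.
= 458.7 minutes.

T ≈ 459 minutes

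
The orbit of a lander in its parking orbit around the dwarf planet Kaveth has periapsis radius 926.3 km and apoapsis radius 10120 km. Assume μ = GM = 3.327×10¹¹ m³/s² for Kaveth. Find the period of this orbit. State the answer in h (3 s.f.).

T ≈ 39.3 h

Semi-major axis a = (r_p + r_a)/2 = (926.30 + 10120)/2 = 5523.1 km = 5.523×10⁶ m.
By Kepler's third law T = 2π√(a³/μ) = 2π × 2.250×10⁴ = 1.414×10⁵ s.
= 39.28 h.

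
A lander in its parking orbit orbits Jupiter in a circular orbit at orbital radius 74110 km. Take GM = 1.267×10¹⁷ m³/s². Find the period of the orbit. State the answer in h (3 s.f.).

T ≈ 3.13 h

r = 74110 km = 7.411×10⁷ m.
Kepler's third law: T = 2π√(r³/μ) = 2π√((7.411×10⁷)³ / 1.267×10¹⁷).
r³/μ = 3.213×10⁶ s², so T = 2π × 1.792×10³ = 1.126×10⁴ s.
Converting: 1.126×10⁴ s ÷ 3600 = 3.128 h.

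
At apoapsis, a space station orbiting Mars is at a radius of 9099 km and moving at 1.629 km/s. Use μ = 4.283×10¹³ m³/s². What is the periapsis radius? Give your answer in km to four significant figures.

periapsis radius ≈ 3572 km

r_a = 9.099×10⁶ m.
Specific energy ε = v²/2 − μ/r = -3.380×10⁶ J/kg, so a = −μ/(2ε) = 6.335×10⁶ m.
The apsides satisfy r_p + r_a = 2a, so the periapsis radius is 2a − r_a = 3.572×10⁶ m = 3571.5 km.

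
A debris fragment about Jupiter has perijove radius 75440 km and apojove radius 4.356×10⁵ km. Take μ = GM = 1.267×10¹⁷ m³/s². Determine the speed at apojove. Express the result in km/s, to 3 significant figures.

v ≈ 9.27 km/s

Semi-major axis a = (r_p + r_a)/2 = 2.5552×10⁵ km = 2.555×10⁸ m.
Vis-viva: v² = μ(2/r − 1/a) = 1.267×10¹⁷ × (4.591×10⁻⁹ − 3.914×10⁻⁹) = 8.587×10⁷ m²/s².
v = 9267 m/s = 9.267 km/s.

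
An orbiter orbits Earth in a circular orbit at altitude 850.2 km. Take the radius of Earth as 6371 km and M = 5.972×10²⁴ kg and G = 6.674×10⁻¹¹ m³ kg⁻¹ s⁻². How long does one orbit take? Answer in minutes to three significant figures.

μ = GM = 6.674×10⁻¹¹ × 5.972×10²⁴ = 3.986×10¹⁴ m³/s².
r = 6371 + 850.2 = 7221.2 km = 7.2212×10⁶ m.
Kepler's third law: T = 2π√(r³/μ) = 2π√((7.221×10⁶)³ / 3.986×10¹⁴).
r³/μ = 9.448×10⁵ s², so T = 2π × 9.720×10² = 6.107×10³ s.
Converting: 6.107×10³ s ÷ 60.00 = 101.8 minutes.

T ≈ 102 minutes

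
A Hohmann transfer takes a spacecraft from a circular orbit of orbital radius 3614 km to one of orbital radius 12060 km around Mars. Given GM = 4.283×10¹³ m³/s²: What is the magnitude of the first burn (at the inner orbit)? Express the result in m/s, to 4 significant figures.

r₁ = 3614 km = 3.614×10⁶ m.
r₂ = 12060 km = 1.206×10⁷ m.
Transfer ellipse a_t = (r₁ + r₂)/2 = 7.837×10⁶ m.
At r₁: circular v_c1 = √(μ/r₁) = 3443 m/s; transfer-periapsis v_p = √[μ(2/r₁ − 1/a_t)] = 4270 m/s.
Δv₁ = v_p − v_c1 = 828.0 m/s.

Δv ≈ 828.0 m/s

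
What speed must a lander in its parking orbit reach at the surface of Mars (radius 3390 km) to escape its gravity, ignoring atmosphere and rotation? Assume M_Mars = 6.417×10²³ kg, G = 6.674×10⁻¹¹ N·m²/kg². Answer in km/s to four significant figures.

v_esc ≈ 5.027 km/s

μ = GM = 6.674×10⁻¹¹ × 6.417×10²³ = 4.283×10¹³ m³/s².
r = R = 3.390×10⁶ m.
Escape speed v_esc = √(2μ/r) = √(2 × 4.283×10¹³ / 3.390×10⁶) = √(2.527×10⁷) = 5027 m/s.
= 5.027 km/s.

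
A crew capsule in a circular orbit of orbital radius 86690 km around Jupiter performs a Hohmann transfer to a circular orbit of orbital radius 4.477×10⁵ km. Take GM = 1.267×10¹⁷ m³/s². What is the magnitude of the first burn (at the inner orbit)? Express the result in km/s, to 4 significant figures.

Δv ≈ 11.26 km/s

r₁ = 86690 km = 8.669×10⁷ m.
r₂ = 4.477×10⁵ km = 4.477×10⁸ m.
Transfer ellipse a_t = (r₁ + r₂)/2 = 2.672×10⁸ m.
At r₁: circular v_c1 = √(μ/r₁) = 38230 m/s; transfer-perijove v_p = √[μ(2/r₁ − 1/a_t)] = 49490 m/s.
Δv₁ = v_p − v_c1 = 11260 m/s.
= 11.26 km/s.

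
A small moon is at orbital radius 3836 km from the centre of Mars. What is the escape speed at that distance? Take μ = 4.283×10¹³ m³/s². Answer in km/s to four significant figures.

v_esc ≈ 4.726 km/s

r = 3836 km = 3.836×10⁶ m.
Escape speed v_esc = √(2μ/r) = √(2 × 4.283×10¹³ / 3.836×10⁶) = √(2.233×10⁷) = 4726 m/s.
= 4.726 km/s.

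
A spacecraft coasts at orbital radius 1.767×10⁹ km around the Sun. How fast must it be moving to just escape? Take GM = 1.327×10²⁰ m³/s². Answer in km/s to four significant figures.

r = 1.767×10⁹ km = 1.767×10¹² m.
Escape speed v_esc = √(2μ/r) = √(2 × 1.327×10²⁰ / 1.767×10¹²) = √(1.502×10⁸) = 12260 m/s.
= 12.26 km/s.

v_esc ≈ 12.26 km/s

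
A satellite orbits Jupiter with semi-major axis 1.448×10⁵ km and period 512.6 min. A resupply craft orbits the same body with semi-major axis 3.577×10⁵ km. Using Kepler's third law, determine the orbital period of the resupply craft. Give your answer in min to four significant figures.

Kepler's third law: T² ∝ a³, so T₂ = T₁ (a₂/a₁)^(3/2).
a₂/a₁ = 2.470, (a₂/a₁)^(3/2) = 3.883.
T₂ = 512.6 × 3.883 = 1990 min.

T₂ ≈ 1990 min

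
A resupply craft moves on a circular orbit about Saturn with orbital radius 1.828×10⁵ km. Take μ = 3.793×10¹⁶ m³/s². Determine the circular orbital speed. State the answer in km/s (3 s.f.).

v ≈ 14.4 km/s

r = 1.828×10⁵ km = 1.828×10⁸ m.
For a circular orbit v = √(μ/r) = √(3.793×10¹⁶ / 1.828×10⁸) = √(2.075×10⁸) = 14400 m/s.
That is 14.40 km/s.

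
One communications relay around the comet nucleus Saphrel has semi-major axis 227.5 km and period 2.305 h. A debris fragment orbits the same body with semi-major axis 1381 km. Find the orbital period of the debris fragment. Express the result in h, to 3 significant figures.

T₂ ≈ 34.5 h

Kepler's third law: T² ∝ a³, so T₂ = T₁ (a₂/a₁)^(3/2).
a₂/a₁ = 6.070, (a₂/a₁)^(3/2) = 14.96.
T₂ = 2.305 × 14.96 = 34.47 h.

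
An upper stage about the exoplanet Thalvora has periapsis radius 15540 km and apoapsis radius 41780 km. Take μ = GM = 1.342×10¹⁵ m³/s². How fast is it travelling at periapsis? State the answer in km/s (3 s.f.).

v ≈ 11.2 km/s

Semi-major axis a = (r_p + r_a)/2 = 28660 km = 2.866×10⁷ m.
Vis-viva: v² = μ(2/r − 1/a) = 1.342×10¹⁵ × (1.287×10⁻⁷ − 3.489×10⁻⁸) = 1.259×10⁸ m²/s².
v = 11220 m/s = 11.22 km/s.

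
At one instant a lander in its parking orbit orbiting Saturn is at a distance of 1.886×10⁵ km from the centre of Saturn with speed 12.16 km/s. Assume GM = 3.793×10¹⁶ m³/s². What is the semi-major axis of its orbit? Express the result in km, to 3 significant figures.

a ≈ 1.49×10⁵ km

r = 1.886×10⁸ m.
Vis-viva rearranged: 1/a = 2/r − v²/μ = 1.060×10⁻⁸ − 3.898×10⁻⁹ = 6.706×10⁻⁹ m⁻¹.
a = 1.491×10⁸ m = 1.4912×10⁵ km.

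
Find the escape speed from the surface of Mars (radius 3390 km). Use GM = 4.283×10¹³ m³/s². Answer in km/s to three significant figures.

v_esc ≈ 5.03 km/s

r = R = 3.390×10⁶ m.
Escape speed v_esc = √(2μ/r) = √(2 × 4.283×10¹³ / 3.390×10⁶) = √(2.527×10⁷) = 5027 m/s.
= 5.027 km/s.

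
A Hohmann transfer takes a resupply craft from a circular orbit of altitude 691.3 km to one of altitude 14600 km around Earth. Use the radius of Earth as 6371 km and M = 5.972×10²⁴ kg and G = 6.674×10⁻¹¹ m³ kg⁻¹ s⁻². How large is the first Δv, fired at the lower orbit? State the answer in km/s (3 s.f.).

μ = GM = 6.674×10⁻¹¹ × 5.972×10²⁴ = 3.986×10¹⁴ m³/s².
r₁ = 6371 + 691.3 = 7062.3 km = 7.0623×10⁶ m.
r₂ = 6371 + 14600 = 20971 km = 2.0971×10⁷ m.
Transfer ellipse a_t = (r₁ + r₂)/2 = 1.402×10⁷ m.
At r₁: circular v_c1 = √(μ/r₁) = 7512 m/s; transfer-perigee v_p = √[μ(2/r₁ − 1/a_t)] = 9189 m/s.
Δv₁ = v_p − v_c1 = 1677 m/s.
= 1.677 km/s.

Δv ≈ 1.68 km/s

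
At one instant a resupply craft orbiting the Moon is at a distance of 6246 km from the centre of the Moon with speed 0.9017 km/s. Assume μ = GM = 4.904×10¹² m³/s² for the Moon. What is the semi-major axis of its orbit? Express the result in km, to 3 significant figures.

a ≈ 6480 km

r = 6.246×10⁶ m.
Vis-viva rearranged: 1/a = 2/r − v²/μ = 3.202×10⁻⁷ − 1.658×10⁻⁷ = 1.544×10⁻⁷ m⁻¹.
a = 6.476×10⁶ m = 6476.3 km.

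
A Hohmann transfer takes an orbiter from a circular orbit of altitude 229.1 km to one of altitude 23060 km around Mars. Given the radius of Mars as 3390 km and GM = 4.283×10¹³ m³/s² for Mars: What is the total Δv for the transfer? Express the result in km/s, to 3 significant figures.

Δv_total ≈ 1.77 km/s

r₁ = 3390 + 229.1 = 3619.1 km = 3.6191×10⁶ m.
r₂ = 3390 + 23060 = 26450 km = 2.6450×10⁷ m.
Transfer ellipse a_t = (r₁ + r₂)/2 = 1.503×10⁷ m.
At r₁: circular v_c1 = √(μ/r₁) = 3440 m/s; transfer-periapsis v_p = √[μ(2/r₁ − 1/a_t)] = 4563 m/s.
Δv₁ = v_p − v_c1 = 1123 m/s.
At r₂: circular v_c2 = √(μ/r₂) = 1273 m/s; transfer-apoapsis v_a = √[μ(2/r₂ − 1/a_t)] = 624.3 m/s.
Δv₂ = v_c2 − v_a = 648.2 m/s.
Total Δv = Δv₁ + Δv₂ = 1771 m/s = 1.771 km/s.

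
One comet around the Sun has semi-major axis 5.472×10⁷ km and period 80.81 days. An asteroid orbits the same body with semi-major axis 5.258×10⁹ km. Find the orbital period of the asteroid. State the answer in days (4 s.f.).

Kepler's third law: T² ∝ a³, so T₂ = T₁ (a₂/a₁)^(3/2).
a₂/a₁ = 96.09, (a₂/a₁)^(3/2) = 941.9.
T₂ = 80.81 × 941.9 = 76120 days.

T₂ ≈ 76120 days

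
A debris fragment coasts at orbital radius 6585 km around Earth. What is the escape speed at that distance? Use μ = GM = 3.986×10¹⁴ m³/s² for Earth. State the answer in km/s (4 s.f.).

v_esc ≈ 11.00 km/s

r = 6585 km = 6.585×10⁶ m.
Escape speed v_esc = √(2μ/r) = √(2 × 3.986×10¹⁴ / 6.585×10⁶) = √(1.211×10⁸) = 11000 m/s.
= 11.00 km/s.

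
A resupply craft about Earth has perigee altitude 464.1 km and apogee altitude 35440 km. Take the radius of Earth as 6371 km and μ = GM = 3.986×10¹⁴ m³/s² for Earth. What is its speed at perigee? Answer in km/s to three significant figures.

v ≈ 10.0 km/s

r_p = 6371 + 464.1 = 6835.1 km = 6.8351×10⁶ m.
r_a = 6371 + 35440 = 41811 km = 4.1811×10⁷ m.
Semi-major axis a = (r_p + r_a)/2 = 24323 km = 2.432×10⁷ m.
Vis-viva: v² = μ(2/r − 1/a) = 3.986×10¹⁴ × (2.926×10⁻⁷ − 4.111×10⁻⁸) = 1.002×10⁸ m²/s².
v = 10010 m/s = 10.01 km/s.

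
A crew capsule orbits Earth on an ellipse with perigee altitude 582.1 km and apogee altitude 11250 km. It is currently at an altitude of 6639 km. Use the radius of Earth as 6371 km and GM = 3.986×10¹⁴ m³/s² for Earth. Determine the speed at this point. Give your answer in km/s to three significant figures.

v ≈ 5.37 km/s

r_p = 6371 + 582.1 = 6953.1 km = 6.9531×10⁶ m.
r_a = 6371 + 11250 = 17621 km = 1.7621×10⁷ m.
r = 6371 + 6639 = 13010 km = 1.301×10⁷ m.
Semi-major axis a = (r_p + r_a)/2 = 12287 km = 1.229×10⁷ m.
Vis-viva: v² = μ(2/r − 1/a) = 3.986×10¹⁴ × (1.537×10⁻⁷ − 8.139×10⁻⁸) = 2.884×10⁷ m²/s².
v = 5370 m/s = 5.370 km/s.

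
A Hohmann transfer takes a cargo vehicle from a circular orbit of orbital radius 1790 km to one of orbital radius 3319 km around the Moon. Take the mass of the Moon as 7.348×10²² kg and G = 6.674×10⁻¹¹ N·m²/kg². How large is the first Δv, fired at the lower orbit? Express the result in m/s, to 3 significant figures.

μ = GM = 6.674×10⁻¹¹ × 7.348×10²² = 4.904×10¹² m³/s².
r₁ = 1790 km = 1.790×10⁶ m.
r₂ = 3319 km = 3.319×10⁶ m.
Transfer ellipse a_t = (r₁ + r₂)/2 = 2.554×10⁶ m.
At r₁: circular v_c1 = √(μ/r₁) = 1655 m/s; transfer-perilune v_p = √[μ(2/r₁ − 1/a_t)] = 1887 m/s.
Δv₁ = v_p − v_c1 = 231.5 m/s.

Δv ≈ 231 m/s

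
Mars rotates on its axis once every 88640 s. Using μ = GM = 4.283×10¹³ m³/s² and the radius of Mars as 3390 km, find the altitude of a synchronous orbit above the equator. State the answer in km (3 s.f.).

A synchronous orbit has period T, so by Kepler's third law a = (μT²/4π²)^(1/3).
μT²/4π² = 4.283×10¹³ × (8.864×10⁴)² / 39.48 = 8.524×10²¹ m³.
a = 2.043×10⁷ m = 20428 km.
Altitude h = a − R = 20428 − 3390 = 17038 km.

h_sync ≈ 17000 km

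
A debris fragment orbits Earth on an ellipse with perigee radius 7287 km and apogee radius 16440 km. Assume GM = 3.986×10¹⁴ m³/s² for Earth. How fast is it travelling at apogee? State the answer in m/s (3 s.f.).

Semi-major axis a = (r_p + r_a)/2 = 11864 km = 1.186×10⁷ m.
Vis-viva: v² = μ(2/r − 1/a) = 3.986×10¹⁴ × (1.217×10⁻⁷ − 8.429×10⁻⁸) = 1.489×10⁷ m²/s².
v = 3859 m/s.

v ≈ 3860 m/s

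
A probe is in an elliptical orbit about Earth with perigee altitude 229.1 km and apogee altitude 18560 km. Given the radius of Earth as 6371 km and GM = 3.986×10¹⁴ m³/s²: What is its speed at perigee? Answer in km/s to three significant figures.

v ≈ 9.77 km/s

r_p = 6371 + 229.1 = 6600.1 km = 6.6001×10⁶ m.
r_a = 6371 + 18560 = 24931 km = 2.4931×10⁷ m.
Semi-major axis a = (r_p + r_a)/2 = 15766 km = 1.577×10⁷ m.
Vis-viva: v² = μ(2/r − 1/a) = 3.986×10¹⁴ × (3.030×10⁻⁷ − 6.343×10⁻⁸) = 9.550×10⁷ m²/s².
v = 9773 m/s = 9.773 km/s.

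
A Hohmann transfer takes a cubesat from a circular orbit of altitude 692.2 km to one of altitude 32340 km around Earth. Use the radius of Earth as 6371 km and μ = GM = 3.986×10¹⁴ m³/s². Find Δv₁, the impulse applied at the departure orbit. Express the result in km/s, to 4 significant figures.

Δv ≈ 2.258 km/s

r₁ = 6371 + 692.2 = 7063.2 km = 7.0632×10⁶ m.
r₂ = 6371 + 32340 = 38711 km = 3.8711×10⁷ m.
Transfer ellipse a_t = (r₁ + r₂)/2 = 2.289×10⁷ m.
At r₁: circular v_c1 = √(μ/r₁) = 7512 m/s; transfer-perigee v_p = √[μ(2/r₁ − 1/a_t)] = 9770 m/s.
Δv₁ = v_p − v_c1 = 2258 m/s.
= 2.258 km/s.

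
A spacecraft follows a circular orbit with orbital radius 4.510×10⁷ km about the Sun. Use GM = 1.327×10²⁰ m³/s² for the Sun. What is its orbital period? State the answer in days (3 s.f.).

T ≈ 60.5 days

r = 4.510×10⁷ km = 4.510×10¹⁰ m.
Kepler's third law: T = 2π√(r³/μ) = 2π√((4.510×10¹⁰)³ / 1.327×10²⁰).
r³/μ = 6.913×10¹¹ s², so T = 2π × 8.314×10⁵ = 5.224×10⁶ s.
Converting: 5.224×10⁶ s ÷ 86400 = 60.46 days.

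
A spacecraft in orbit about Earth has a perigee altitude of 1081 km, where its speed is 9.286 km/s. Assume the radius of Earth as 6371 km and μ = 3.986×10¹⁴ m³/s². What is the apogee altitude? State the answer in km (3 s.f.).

r_p = 6371 + 1081 = 7452.0 km = 7.452×10⁶ m.
Specific energy ε = v²/2 − μ/r = -1.037×10⁷ J/kg, so a = −μ/(2ε) = 1.921×10⁷ m.
The apsides satisfy r_p + r_a = 2a, so the apogee radius is 2a − r_p = 3.097×10⁷ m = 30971 km.
Apogee altitude = 30971 − 6371 = 24600 km.

apogee altitude ≈ 24600 km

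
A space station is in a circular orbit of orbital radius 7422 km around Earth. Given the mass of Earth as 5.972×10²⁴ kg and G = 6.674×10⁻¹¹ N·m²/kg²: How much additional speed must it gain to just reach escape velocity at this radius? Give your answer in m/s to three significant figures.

μ = GM = 6.674×10⁻¹¹ × 5.972×10²⁴ = 3.986×10¹⁴ m³/s².
r = 7422 km = 7.422×10⁶ m.
Circular speed v_c = √(μ/r) = 7328 m/s.
Escape speed v_esc = √(2μ/r) = √2 × v_c = 10360 m/s.
Δv = v_esc − v_c = 3035 m/s.

Δv ≈ 3040 m/s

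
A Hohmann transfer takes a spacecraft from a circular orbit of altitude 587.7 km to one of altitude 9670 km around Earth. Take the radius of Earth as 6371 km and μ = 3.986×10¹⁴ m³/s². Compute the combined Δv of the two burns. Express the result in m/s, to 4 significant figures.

r₁ = 6371 + 587.7 = 6958.7 km = 6.9587×10⁶ m.
r₂ = 6371 + 9670 = 16041 km = 1.6041×10⁷ m.
Transfer ellipse a_t = (r₁ + r₂)/2 = 1.150×10⁷ m.
At r₁: circular v_c1 = √(μ/r₁) = 7568 m/s; transfer-perigee v_p = √[μ(2/r₁ − 1/a_t)] = 8939 m/s.
Δv₁ = v_p − v_c1 = 1370 m/s.
At r₂: circular v_c2 = √(μ/r₂) = 4985 m/s; transfer-apogee v_a = √[μ(2/r₂ − 1/a_t)] = 3878 m/s.
Δv₂ = v_c2 − v_a = 1107 m/s.
Total Δv = Δv₁ + Δv₂ = 2477 m/s.

Δv_total ≈ 2477 m/s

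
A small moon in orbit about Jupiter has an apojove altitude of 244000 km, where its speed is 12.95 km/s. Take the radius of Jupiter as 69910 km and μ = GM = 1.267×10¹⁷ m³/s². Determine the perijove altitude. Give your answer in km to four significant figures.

perijove altitude ≈ 12410 km

r_a = 69910 + 244000 = 3.1391×10⁵ km = 3.139×10⁸ m.
Specific energy ε = v²/2 − μ/r = -3.198×10⁸ J/kg, so a = −μ/(2ε) = 1.981×10⁸ m.
The apsides satisfy r_p + r_a = 2a, so the perijove radius is 2a − r_a = 8.232×10⁷ m = 82315 km.
Perijove altitude = 82315 − 69910 = 12405 km.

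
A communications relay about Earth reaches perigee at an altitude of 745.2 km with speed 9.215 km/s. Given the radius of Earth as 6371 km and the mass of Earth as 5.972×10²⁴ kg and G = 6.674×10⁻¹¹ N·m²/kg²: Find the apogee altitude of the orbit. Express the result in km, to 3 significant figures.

apogee altitude ≈ 15900 km

μ = GM = 6.674×10⁻¹¹ × 5.972×10²⁴ = 3.986×10¹⁴ m³/s².
r_p = 6371 + 745.2 = 7116.2 km = 7.116×10⁶ m.
Specific energy ε = v²/2 − μ/r = -1.355×10⁷ J/kg, so a = −μ/(2ε) = 1.471×10⁷ m.
The apsides satisfy r_p + r_a = 2a, so the apogee radius is 2a − r_p = 2.230×10⁷ m = 22297 km.
Apogee altitude = 22297 − 6371 = 15926 km.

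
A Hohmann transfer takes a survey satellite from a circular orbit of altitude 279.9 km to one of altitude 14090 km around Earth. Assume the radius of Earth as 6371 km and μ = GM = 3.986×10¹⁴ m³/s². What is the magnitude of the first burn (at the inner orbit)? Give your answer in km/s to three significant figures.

Δv ≈ 1.77 km/s

r₁ = 6371 + 279.9 = 6650.9 km = 6.6509×10⁶ m.
r₂ = 6371 + 14090 = 20461 km = 2.0461×10⁷ m.
Transfer ellipse a_t = (r₁ + r₂)/2 = 1.356×10⁷ m.
At r₁: circular v_c1 = √(μ/r₁) = 7742 m/s; transfer-perigee v_p = √[μ(2/r₁ − 1/a_t)] = 9511 m/s.
Δv₁ = v_p − v_c1 = 1769 m/s.
= 1.769 km/s.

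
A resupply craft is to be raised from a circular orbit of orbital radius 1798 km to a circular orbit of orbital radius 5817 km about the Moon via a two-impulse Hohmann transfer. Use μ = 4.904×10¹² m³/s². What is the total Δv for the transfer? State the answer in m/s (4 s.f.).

r₁ = 1798 km = 1.798×10⁶ m.
r₂ = 5817 km = 5.817×10⁶ m.
Transfer ellipse a_t = (r₁ + r₂)/2 = 3.808×10⁶ m.
At r₁: circular v_c1 = √(μ/r₁) = 1652 m/s; transfer-perilune v_p = √[μ(2/r₁ − 1/a_t)] = 2041 m/s.
Δv₁ = v_p − v_c1 = 389.8 m/s.
At r₂: circular v_c2 = √(μ/r₂) = 918.2 m/s; transfer-apolune v_a = √[μ(2/r₂ − 1/a_t)] = 631.0 m/s.
Δv₂ = v_c2 − v_a = 287.2 m/s.
Total Δv = Δv₁ + Δv₂ = 677.0 m/s.

Δv_total ≈ 677.0 m/s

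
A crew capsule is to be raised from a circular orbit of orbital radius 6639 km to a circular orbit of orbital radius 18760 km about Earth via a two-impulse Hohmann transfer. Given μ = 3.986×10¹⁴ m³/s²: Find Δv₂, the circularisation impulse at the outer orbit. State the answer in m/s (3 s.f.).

Δv ≈ 1280 m/s

r₁ = 6639 km = 6.639×10⁶ m.
r₂ = 18760 km = 1.876×10⁷ m.
Transfer ellipse a_t = (r₁ + r₂)/2 = 1.270×10⁷ m.
At r₁: circular v_c1 = √(μ/r₁) = 7748 m/s; transfer-perigee v_p = √[μ(2/r₁ − 1/a_t)] = 9418 m/s.
At r₂: circular v_c2 = √(μ/r₂) = 4609 m/s; transfer-apogee v_a = √[μ(2/r₂ − 1/a_t)] = 3333 m/s.
Δv₂ = v_c2 − v_a = 1277 m/s.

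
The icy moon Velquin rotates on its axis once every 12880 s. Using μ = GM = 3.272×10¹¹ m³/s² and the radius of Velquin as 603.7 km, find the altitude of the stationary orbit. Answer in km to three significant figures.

h_sync ≈ 508 km

A synchronous orbit has period T, so by Kepler's third law a = (μT²/4π²)^(1/3).
μT²/4π² = 3.272×10¹¹ × (1.288×10⁴)² / 39.48 = 1.375×10¹⁸ m³.
a = 1.112×10⁶ m = 1112.0 km.
Altitude h = a − R = 1112.0 − 603.7 = 508.28 km.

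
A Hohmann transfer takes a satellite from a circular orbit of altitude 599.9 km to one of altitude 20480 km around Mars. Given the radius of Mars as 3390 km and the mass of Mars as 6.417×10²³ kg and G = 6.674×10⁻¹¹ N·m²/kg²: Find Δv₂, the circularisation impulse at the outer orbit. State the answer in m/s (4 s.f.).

μ = GM = 6.674×10⁻¹¹ × 6.417×10²³ = 4.283×10¹³ m³/s².
r₁ = 3390 + 599.9 = 3989.9 km = 3.9899×10⁶ m.
r₂ = 3390 + 20480 = 23870 km = 2.3870×10⁷ m.
Transfer ellipse a_t = (r₁ + r₂)/2 = 1.393×10⁷ m.
At r₁: circular v_c1 = √(μ/r₁) = 3276 m/s; transfer-periapsis v_p = √[μ(2/r₁ − 1/a_t)] = 4289 m/s.
At r₂: circular v_c2 = √(μ/r₂) = 1339 m/s; transfer-apoapsis v_a = √[μ(2/r₂ − 1/a_t)] = 716.9 m/s.
Δv₂ = v_c2 − v_a = 622.6 m/s.

Δv ≈ 622.6 m/s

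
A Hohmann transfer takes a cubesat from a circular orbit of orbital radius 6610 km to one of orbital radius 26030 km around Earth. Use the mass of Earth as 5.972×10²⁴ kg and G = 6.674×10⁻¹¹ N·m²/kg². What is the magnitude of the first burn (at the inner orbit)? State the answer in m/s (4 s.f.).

μ = GM = 6.674×10⁻¹¹ × 5.972×10²⁴ = 3.986×10¹⁴ m³/s².
r₁ = 6610 km = 6.610×10⁶ m.
r₂ = 26030 km = 2.603×10⁷ m.
Transfer ellipse a_t = (r₁ + r₂)/2 = 1.632×10⁷ m.
At r₁: circular v_c1 = √(μ/r₁) = 7765 m/s; transfer-perigee v_p = √[μ(2/r₁ − 1/a_t)] = 9807 m/s.
Δv₁ = v_p − v_c1 = 2042 m/s.

Δv ≈ 2042 m/s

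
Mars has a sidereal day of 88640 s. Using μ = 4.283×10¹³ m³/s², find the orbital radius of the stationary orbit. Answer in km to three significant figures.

A synchronous orbit has period T, so by Kepler's third law a = (μT²/4π²)^(1/3).
μT²/4π² = 4.283×10¹³ × (8.864×10⁴)² / 39.48 = 8.524×10²¹ m³.
a = 2.043×10⁷ m = 20428 km.

r_sync ≈ 20400 km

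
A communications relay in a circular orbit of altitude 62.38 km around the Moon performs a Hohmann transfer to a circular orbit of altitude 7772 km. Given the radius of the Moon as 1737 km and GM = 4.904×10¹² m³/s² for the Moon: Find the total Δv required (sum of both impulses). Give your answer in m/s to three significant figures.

Δv_total ≈ 803 m/s

r₁ = 1737 + 62.38 = 1799.4 km = 1.7994×10⁶ m.
r₂ = 1737 + 7772 = 9509.0 km = 9.5090×10⁶ m.
Transfer ellipse a_t = (r₁ + r₂)/2 = 5.654×10⁶ m.
At r₁: circular v_c1 = √(μ/r₁) = 1651 m/s; transfer-perilune v_p = √[μ(2/r₁ − 1/a_t)] = 2141 m/s.
Δv₁ = v_p − v_c1 = 490.0 m/s.
At r₂: circular v_c2 = √(μ/r₂) = 718.1 m/s; transfer-apolune v_a = √[μ(2/r₂ − 1/a_t)] = 405.1 m/s.
Δv₂ = v_c2 − v_a = 313.0 m/s.
Total Δv = Δv₁ + Δv₂ = 803.0 m/s.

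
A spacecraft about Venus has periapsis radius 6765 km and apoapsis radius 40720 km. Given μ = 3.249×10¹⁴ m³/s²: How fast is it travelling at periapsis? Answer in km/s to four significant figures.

Semi-major axis a = (r_p + r_a)/2 = 23742 km = 2.374×10⁷ m.
Vis-viva: v² = μ(2/r − 1/a) = 3.249×10¹⁴ × (2.956×10⁻⁷ − 4.212×10⁻⁸) = 8.237×10⁷ m²/s².
v = 9076 m/s = 9.076 km/s.

v ≈ 9.076 km/s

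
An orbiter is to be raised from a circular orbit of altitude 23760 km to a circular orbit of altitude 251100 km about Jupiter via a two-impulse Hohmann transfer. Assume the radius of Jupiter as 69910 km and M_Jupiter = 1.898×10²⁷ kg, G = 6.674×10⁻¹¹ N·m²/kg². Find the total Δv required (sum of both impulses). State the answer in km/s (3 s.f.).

μ = GM = 6.674×10⁻¹¹ × 1.898×10²⁷ = 1.267×10¹⁷ m³/s².
r₁ = 69910 + 23760 = 93670 km = 9.3670×10⁷ m.
r₂ = 69910 + 251100 = 321010 km = 3.2101×10⁸ m.
Transfer ellipse a_t = (r₁ + r₂)/2 = 2.073×10⁸ m.
At r₁: circular v_c1 = √(μ/r₁) = 36770 m/s; transfer-perijove v_p = √[μ(2/r₁ − 1/a_t)] = 45760 m/s.
Δv₁ = v_p − v_c1 = 8983 m/s.
At r₂: circular v_c2 = √(μ/r₂) = 19860 m/s; transfer-apojove v_a = √[μ(2/r₂ − 1/a_t)] = 13350 m/s.
Δv₂ = v_c2 − v_a = 6513 m/s.
Total Δv = Δv₁ + Δv₂ = 15500 m/s = 15.50 km/s.

Δv_total ≈ 15.5 km/s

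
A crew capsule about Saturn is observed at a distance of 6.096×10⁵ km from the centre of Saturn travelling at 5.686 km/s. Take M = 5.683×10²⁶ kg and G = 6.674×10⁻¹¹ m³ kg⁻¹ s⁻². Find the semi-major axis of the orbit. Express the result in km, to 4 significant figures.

μ = GM = 6.674×10⁻¹¹ × 5.683×10²⁶ = 3.793×10¹⁶ m³/s².
r = 6.096×10⁸ m.
Vis-viva rearranged: 1/a = 2/r − v²/μ = 3.281×10⁻⁹ − 8.524×10⁻¹⁰ = 2.428×10⁻⁹ m⁻¹.
a = 4.118×10⁸ m = 4.1179×10⁵ km.

a ≈ 4.118×10⁵ km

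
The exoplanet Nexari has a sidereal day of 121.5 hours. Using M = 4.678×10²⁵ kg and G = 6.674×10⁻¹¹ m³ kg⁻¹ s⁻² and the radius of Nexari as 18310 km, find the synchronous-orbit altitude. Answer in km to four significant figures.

h_sync ≈ 2.290×10⁵ km

μ = GM = 6.674×10⁻¹¹ × 4.678×10²⁵ = 3.122×10¹⁵ m³/s².
T = 121.5 hours = 4.374×10⁵ s.
A synchronous orbit has period T, so by Kepler's third law a = (μT²/4π²)^(1/3).
μT²/4π² = 3.122×10¹⁵ × (4.374×10⁵)² / 39.48 = 1.513×10²⁵ m³.
a = 2.473×10⁸ m = 2.4733×10⁵ km.
Altitude h = a − R = 2.4733×10⁵ − 18310 = 2.2902×10⁵ km.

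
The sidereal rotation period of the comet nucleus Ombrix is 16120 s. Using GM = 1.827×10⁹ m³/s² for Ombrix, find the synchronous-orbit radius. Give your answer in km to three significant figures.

A synchronous orbit has period T, so by Kepler's third law a = (μT²/4π²)^(1/3).
μT²/4π² = 1.827×10⁹ × (1.612×10⁴)² / 39.48 = 1.203×10¹⁶ m³.
a = 2.291×10⁵ m = 229.11 km.

r_sync ≈ 229 km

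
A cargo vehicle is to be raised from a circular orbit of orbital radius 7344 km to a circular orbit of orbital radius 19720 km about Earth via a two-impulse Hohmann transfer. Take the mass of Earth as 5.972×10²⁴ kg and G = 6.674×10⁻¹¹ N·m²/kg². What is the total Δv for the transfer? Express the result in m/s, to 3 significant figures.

Δv_total ≈ 2710 m/s

μ = GM = 6.674×10⁻¹¹ × 5.972×10²⁴ = 3.986×10¹⁴ m³/s².
r₁ = 7344 km = 7.344×10⁶ m.
r₂ = 19720 km = 1.972×10⁷ m.
Transfer ellipse a_t = (r₁ + r₂)/2 = 1.353×10⁷ m.
At r₁: circular v_c1 = √(μ/r₁) = 7367 m/s; transfer-perigee v_p = √[μ(2/r₁ − 1/a_t)] = 8893 m/s.
Δv₁ = v_p − v_c1 = 1526 m/s.
At r₂: circular v_c2 = √(μ/r₂) = 4496 m/s; transfer-apogee v_a = √[μ(2/r₂ − 1/a_t)] = 3312 m/s.
Δv₂ = v_c2 − v_a = 1184 m/s.
Total Δv = Δv₁ + Δv₂ = 2710 m/s.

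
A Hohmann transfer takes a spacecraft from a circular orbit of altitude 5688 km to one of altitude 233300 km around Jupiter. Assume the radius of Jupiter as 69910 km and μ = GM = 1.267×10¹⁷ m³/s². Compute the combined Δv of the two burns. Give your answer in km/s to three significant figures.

Δv_total ≈ 18.4 km/s

r₁ = 69910 + 5688 = 75598 km = 7.5598×10⁷ m.
r₂ = 69910 + 233300 = 303210 km = 3.0321×10⁸ m.
Transfer ellipse a_t = (r₁ + r₂)/2 = 1.894×10⁸ m.
At r₁: circular v_c1 = √(μ/r₁) = 40940 m/s; transfer-perijove v_p = √[μ(2/r₁ − 1/a_t)] = 51800 m/s.
Δv₁ = v_p − v_c1 = 10860 m/s.
At r₂: circular v_c2 = √(μ/r₂) = 20440 m/s; transfer-apojove v_a = √[μ(2/r₂ − 1/a_t)] = 12910 m/s.
Δv₂ = v_c2 − v_a = 7527 m/s.
Total Δv = Δv₁ + Δv₂ = 18390 m/s = 18.39 km/s.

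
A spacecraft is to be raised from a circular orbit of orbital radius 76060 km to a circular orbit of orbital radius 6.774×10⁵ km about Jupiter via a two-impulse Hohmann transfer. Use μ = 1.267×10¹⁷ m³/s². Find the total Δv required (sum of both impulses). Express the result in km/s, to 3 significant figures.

r₁ = 76060 km = 7.606×10⁷ m.
r₂ = 6.774×10⁵ km = 6.774×10⁸ m.
Transfer ellipse a_t = (r₁ + r₂)/2 = 3.767×10⁸ m.
At r₁: circular v_c1 = √(μ/r₁) = 40810 m/s; transfer-perijove v_p = √[μ(2/r₁ − 1/a_t)] = 54730 m/s.
Δv₁ = v_p − v_c1 = 13910 m/s.
At r₂: circular v_c2 = √(μ/r₂) = 13680 m/s; transfer-apojove v_a = √[μ(2/r₂ − 1/a_t)] = 6145 m/s.
Δv₂ = v_c2 − v_a = 7531 m/s.
Total Δv = Δv₁ + Δv₂ = 21450 m/s = 21.45 km/s.

Δv_total ≈ 21.4 km/s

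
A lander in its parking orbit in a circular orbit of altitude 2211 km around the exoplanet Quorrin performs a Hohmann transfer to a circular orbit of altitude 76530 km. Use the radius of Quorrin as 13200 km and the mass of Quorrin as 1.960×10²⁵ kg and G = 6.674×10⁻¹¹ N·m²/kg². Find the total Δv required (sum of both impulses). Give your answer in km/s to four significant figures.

Δv_total ≈ 4.574 km/s

μ = GM = 6.674×10⁻¹¹ × 1.960×10²⁵ = 1.308×10¹⁵ m³/s².
r₁ = 13200 + 2211 = 15411 km = 1.5411×10⁷ m.
r₂ = 13200 + 76530 = 89730 km = 8.9730×10⁷ m.
Transfer ellipse a_t = (r₁ + r₂)/2 = 5.257×10⁷ m.
At r₁: circular v_c1 = √(μ/r₁) = 9213 m/s; transfer-periapsis v_p = √[μ(2/r₁ − 1/a_t)] = 12040 m/s.
Δv₁ = v_p − v_c1 = 2823 m/s.
At r₂: circular v_c2 = √(μ/r₂) = 3818 m/s; transfer-apoapsis v_a = √[μ(2/r₂ − 1/a_t)] = 2067 m/s.
Δv₂ = v_c2 − v_a = 1751 m/s.
Total Δv = Δv₁ + Δv₂ = 4574 m/s = 4.574 km/s.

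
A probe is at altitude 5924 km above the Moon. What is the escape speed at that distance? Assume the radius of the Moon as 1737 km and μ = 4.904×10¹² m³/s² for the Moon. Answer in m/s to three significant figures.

v_esc ≈ 1130 m/s

r = 1737 + 5924 = 7661.0 km = 7.6610×10⁶ m.
Escape speed v_esc = √(2μ/r) = √(2 × 4.904×10¹² / 7.661×10⁶) = √(1.280×10⁶) = 1131 m/s.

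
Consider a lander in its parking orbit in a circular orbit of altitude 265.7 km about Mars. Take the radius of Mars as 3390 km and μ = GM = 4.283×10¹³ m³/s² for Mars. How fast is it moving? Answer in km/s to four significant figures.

r = 3390 + 265.7 = 3655.7 km = 3.6557×10⁶ m.
For a circular orbit v = √(μ/r) = √(4.283×10¹³ / 3.656×10⁶) = √(1.172×10⁷) = 3423 m/s.
That is 3.423 km/s.

v ≈ 3.423 km/s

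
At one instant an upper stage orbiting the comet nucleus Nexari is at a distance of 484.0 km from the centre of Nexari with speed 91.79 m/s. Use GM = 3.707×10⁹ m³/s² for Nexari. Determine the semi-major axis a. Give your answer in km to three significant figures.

a ≈ 538 km

r = 4.840×10⁵ m.
Vis-viva rearranged: 1/a = 2/r − v²/μ = 4.132×10⁻⁶ − 2.273×10⁻⁶ = 1.859×10⁻⁶ m⁻¹.
a = 5.378×10⁵ m = 537.81 km.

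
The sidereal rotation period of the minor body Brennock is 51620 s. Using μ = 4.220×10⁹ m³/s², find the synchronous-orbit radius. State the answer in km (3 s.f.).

A synchronous orbit has period T, so by Kepler's third law a = (μT²/4π²)^(1/3).
μT²/4π² = 4.220×10⁹ × (5.162×10⁴)² / 39.48 = 2.848×10¹⁷ m³.
a = 6.580×10⁵ m = 657.96 km.

r_sync ≈ 658 km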